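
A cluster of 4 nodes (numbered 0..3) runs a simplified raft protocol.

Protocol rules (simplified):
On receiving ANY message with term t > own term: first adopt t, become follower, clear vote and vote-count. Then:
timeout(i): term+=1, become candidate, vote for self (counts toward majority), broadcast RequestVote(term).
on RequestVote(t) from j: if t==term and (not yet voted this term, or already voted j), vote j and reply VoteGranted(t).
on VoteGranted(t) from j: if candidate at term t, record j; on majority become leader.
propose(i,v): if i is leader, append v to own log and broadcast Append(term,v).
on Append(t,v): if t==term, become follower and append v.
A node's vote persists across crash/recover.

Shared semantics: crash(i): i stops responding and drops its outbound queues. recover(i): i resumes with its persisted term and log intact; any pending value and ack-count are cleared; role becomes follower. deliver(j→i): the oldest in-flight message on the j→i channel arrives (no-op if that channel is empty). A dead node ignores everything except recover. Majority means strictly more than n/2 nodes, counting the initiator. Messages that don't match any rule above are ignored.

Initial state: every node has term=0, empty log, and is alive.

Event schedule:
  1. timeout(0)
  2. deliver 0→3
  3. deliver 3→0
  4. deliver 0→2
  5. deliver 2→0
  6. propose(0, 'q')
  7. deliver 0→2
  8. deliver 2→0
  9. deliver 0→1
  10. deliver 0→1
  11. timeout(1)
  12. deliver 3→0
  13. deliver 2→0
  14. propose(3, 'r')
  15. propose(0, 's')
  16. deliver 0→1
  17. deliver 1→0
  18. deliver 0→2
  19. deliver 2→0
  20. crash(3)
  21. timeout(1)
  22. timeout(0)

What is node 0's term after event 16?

[1] timeout(0) → N0(cand t1 [-])
[2] deliver 0→3 → N3(foll t1 [-])
[3] deliver 3→0 → ∅
[4] deliver 0→2 → N2(foll t1 [-])
[5] deliver 2→0 → N0(lead t1 [-])
[6] propose(0,'q') → N0(lead t1 [q])
[7] deliver 0→2 → N2(foll t1 [q])
[8] deliver 2→0 → ∅
[9] deliver 0→1 → N1(foll t1 [-])
[10] deliver 0→1 → N1(foll t1 [q])
[11] timeout(1) → N1(cand t2 [q])
[12] deliver 3→0 → ∅
[13] deliver 2→0 → ∅
[14] propose(3,'r') → ∅
[15] propose(0,'s') → N0(lead t1 [q,s])
[16] deliver 0→1 → ∅

1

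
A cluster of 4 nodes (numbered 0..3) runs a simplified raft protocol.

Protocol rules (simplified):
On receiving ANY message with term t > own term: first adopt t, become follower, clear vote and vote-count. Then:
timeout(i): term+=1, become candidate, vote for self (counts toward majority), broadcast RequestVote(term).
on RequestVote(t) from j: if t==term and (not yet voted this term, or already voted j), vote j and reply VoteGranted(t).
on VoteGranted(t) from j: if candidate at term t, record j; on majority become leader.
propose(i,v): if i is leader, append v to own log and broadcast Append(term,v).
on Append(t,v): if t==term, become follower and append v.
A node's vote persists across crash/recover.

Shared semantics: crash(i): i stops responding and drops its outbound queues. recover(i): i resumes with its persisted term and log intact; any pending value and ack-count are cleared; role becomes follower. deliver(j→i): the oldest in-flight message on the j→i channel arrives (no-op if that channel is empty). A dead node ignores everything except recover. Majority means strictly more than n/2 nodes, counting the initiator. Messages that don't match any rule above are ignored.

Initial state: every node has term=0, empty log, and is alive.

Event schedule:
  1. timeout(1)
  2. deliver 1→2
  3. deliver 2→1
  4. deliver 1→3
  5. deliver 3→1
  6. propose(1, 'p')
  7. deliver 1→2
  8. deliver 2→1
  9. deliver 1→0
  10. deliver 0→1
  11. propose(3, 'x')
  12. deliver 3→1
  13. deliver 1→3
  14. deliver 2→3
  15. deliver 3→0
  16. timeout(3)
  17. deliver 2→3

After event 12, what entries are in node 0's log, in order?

step 1 timeout(1): 1={cand,t=1,log=-}
step 2 deliver 1→2: 2={foll,t=1,log=-}
step 3 deliver 2→1: —
step 4 deliver 1→3: 3={foll,t=1,log=-}
step 5 deliver 3→1: 1={lead,t=1,log=-}
step 6 propose(1,'p'): 1={lead,t=1,log=p}
step 7 deliver 1→2: 2={foll,t=1,log=p}
step 8 deliver 2→1: —
step 9 deliver 1→0: 0={foll,t=1,log=-}
step 10 deliver 0→1: —
step 11 propose(3,'x'): —
step 12 deliver 3→1: —

empty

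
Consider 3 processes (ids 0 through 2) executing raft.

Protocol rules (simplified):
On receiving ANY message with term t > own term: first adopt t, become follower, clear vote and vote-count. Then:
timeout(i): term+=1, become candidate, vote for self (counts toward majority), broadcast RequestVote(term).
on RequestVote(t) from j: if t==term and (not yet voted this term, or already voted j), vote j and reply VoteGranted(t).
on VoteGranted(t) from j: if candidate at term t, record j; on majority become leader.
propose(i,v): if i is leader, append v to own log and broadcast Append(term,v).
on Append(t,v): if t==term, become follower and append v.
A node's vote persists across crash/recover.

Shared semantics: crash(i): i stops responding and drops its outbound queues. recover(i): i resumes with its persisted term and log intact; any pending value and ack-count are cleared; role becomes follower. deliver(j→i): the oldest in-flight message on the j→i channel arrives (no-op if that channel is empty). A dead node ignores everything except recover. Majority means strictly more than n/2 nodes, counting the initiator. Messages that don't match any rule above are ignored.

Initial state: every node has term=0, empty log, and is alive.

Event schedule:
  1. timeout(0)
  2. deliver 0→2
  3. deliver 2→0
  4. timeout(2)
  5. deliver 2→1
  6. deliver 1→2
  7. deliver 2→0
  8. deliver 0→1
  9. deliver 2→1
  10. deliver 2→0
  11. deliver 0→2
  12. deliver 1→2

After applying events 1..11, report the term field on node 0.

2

after 1 — timeout(0): n0:cand/t1/[-]
after 2 — deliver 0→2: n2:foll/t1/[-]
after 3 — deliver 2→0: n0:lead/t1/[-]
after 4 — timeout(2): n2:cand/t2/[-]
after 5 — deliver 2→1: n1:foll/t2/[-]
after 6 — deliver 1→2: n2:lead/t2/[-]
after 7 — deliver 2→0: n0:foll/t2/[-]
after 8 — deliver 0→1: ·
after 9 — deliver 2→1: ·
after 10 — deliver 2→0: ·
after 11 — deliver 0→2: ·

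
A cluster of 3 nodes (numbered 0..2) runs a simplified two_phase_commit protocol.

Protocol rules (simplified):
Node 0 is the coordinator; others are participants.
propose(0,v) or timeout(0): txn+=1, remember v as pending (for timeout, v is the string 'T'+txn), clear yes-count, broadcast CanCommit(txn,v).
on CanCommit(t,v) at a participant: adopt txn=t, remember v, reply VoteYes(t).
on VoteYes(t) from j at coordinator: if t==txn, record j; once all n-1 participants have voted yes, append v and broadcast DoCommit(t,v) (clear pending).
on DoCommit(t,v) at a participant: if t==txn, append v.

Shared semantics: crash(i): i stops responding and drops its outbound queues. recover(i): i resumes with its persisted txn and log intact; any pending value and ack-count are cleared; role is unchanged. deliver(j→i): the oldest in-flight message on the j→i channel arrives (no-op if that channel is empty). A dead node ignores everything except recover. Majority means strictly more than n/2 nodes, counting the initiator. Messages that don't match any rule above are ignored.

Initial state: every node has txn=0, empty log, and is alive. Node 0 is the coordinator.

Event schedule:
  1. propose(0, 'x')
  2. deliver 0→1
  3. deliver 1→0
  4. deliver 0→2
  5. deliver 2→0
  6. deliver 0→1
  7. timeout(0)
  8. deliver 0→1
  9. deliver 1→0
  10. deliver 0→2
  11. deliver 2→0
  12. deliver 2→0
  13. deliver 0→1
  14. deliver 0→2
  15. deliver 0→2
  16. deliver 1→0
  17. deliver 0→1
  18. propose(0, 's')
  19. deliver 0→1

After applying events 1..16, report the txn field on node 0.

[1] propose(0,'x') → N0(coor t1 [-])
[2] deliver 0→1 → N1(part t1 [-])
[3] deliver 1→0 → ∅
[4] deliver 0→2 → N2(part t1 [-])
[5] deliver 2→0 → N0(coor t1 [x])
[6] deliver 0→1 → N1(part t1 [x])
[7] timeout(0) → N0(coor t2 [x])
[8] deliver 0→1 → N1(part t2 [x])
[9] deliver 1→0 → ∅
[10] deliver 0→2 → N2(part t1 [x])
[11] deliver 2→0 → ∅
[12] deliver 2→0 → ∅
[13] deliver 0→1 → ∅
[14] deliver 0→2 → N2(part t2 [x])
[15] deliver 0→2 → ∅
[16] deliver 1→0 → ∅

2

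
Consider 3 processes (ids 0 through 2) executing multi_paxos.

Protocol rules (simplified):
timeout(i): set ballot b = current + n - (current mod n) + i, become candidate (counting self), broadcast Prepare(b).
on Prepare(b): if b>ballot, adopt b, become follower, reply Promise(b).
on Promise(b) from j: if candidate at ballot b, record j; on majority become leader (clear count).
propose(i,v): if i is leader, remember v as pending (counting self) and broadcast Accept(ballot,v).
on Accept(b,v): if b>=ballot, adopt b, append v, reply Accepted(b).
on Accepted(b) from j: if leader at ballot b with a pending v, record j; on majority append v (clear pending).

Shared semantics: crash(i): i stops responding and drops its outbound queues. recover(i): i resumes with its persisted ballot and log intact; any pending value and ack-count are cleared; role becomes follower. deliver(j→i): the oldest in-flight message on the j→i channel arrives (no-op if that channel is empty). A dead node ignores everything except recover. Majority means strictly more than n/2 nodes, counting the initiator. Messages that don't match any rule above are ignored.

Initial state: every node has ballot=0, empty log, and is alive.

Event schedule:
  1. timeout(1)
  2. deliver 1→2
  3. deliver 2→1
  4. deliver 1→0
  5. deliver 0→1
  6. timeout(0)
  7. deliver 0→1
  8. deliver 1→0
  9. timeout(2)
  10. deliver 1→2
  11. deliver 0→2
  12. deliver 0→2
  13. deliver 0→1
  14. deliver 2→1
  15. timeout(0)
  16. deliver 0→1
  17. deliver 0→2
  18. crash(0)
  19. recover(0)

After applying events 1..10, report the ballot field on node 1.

6

e1 timeout(1): 1[cand,b=4,-]
e2 deliver 1→2: 2[foll,b=4,-]
e3 deliver 2→1: 1[lead,b=4,-]
e4 deliver 1→0: 0[foll,b=4,-]
e5 deliver 0→1: ·
e6 timeout(0): 0[cand,b=6,-]
e7 deliver 0→1: 1[foll,b=6,-]
e8 deliver 1→0: 0[lead,b=6,-]
e9 timeout(2): 2[cand,b=8,-]
e10 deliver 1→2: ·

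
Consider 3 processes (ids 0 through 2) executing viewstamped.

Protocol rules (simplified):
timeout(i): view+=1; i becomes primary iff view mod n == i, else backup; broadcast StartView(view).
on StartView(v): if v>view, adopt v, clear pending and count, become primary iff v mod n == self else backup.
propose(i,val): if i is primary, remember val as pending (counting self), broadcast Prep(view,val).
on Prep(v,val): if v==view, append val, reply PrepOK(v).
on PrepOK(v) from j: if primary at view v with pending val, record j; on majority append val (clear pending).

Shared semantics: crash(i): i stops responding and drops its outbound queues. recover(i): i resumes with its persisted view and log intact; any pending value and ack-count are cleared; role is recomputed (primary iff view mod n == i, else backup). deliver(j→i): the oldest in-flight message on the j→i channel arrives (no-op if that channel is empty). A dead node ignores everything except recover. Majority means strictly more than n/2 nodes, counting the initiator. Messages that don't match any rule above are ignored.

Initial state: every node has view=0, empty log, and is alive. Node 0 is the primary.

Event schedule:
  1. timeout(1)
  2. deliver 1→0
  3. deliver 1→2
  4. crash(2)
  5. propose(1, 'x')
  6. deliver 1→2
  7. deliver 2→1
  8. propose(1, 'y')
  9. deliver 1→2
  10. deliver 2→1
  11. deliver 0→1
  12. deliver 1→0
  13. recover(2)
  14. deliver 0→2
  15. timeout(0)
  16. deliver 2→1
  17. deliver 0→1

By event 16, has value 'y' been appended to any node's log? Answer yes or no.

no

[1] timeout(1) → N1(prim v1 [-])
[2] deliver 1→0 → N0(back v1 [-])
[3] deliver 1→2 → N2(back v1 [-])
[4] crash(2) → N2(✗back v1 [-])
[5] propose(1,'x') → ∅
[6] deliver 1→2 → ∅
[7] deliver 2→1 → ∅
[8] propose(1,'y') → ∅
[9] deliver 1→2 → ∅
[10] deliver 2→1 → ∅
[11] deliver 0→1 → ∅
[12] deliver 1→0 → N0(back v1 [x])
[13] recover(2) → N2(back v1 [-])
[14] deliver 0→2 → ∅
[15] timeout(0) → N0(back v2 [x])
[16] deliver 2→1 → ∅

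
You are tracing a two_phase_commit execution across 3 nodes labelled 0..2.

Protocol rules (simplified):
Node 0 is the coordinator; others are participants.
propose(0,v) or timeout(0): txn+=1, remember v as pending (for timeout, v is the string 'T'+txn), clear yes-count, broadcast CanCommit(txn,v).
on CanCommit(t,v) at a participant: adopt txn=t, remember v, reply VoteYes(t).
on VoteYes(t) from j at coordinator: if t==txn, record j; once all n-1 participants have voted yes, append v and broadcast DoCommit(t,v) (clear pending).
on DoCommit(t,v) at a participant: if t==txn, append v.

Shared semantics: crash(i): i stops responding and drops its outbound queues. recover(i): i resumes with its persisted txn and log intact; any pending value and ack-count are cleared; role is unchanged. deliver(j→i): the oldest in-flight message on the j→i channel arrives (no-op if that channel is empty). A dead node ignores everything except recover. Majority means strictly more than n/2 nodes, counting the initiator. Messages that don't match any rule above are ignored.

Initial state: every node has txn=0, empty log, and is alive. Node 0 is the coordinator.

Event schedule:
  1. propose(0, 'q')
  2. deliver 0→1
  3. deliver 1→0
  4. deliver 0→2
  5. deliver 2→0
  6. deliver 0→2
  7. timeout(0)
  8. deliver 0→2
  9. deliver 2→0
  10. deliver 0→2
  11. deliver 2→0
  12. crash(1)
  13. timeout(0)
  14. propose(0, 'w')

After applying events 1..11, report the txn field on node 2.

after 1 — propose(0,'q'): n0:coor/t1/[-]
after 2 — deliver 0→1: n1:part/t1/[-]
after 3 — deliver 1→0: ·
after 4 — deliver 0→2: n2:part/t1/[-]
after 5 — deliver 2→0: n0:coor/t1/[q]
after 6 — deliver 0→2: n2:part/t1/[q]
after 7 — timeout(0): n0:coor/t2/[q]
after 8 — deliver 0→2: n2:part/t2/[q]
after 9 — deliver 2→0: ·
after 10 — deliver 0→2: ·
after 11 — deliver 2→0: ·

2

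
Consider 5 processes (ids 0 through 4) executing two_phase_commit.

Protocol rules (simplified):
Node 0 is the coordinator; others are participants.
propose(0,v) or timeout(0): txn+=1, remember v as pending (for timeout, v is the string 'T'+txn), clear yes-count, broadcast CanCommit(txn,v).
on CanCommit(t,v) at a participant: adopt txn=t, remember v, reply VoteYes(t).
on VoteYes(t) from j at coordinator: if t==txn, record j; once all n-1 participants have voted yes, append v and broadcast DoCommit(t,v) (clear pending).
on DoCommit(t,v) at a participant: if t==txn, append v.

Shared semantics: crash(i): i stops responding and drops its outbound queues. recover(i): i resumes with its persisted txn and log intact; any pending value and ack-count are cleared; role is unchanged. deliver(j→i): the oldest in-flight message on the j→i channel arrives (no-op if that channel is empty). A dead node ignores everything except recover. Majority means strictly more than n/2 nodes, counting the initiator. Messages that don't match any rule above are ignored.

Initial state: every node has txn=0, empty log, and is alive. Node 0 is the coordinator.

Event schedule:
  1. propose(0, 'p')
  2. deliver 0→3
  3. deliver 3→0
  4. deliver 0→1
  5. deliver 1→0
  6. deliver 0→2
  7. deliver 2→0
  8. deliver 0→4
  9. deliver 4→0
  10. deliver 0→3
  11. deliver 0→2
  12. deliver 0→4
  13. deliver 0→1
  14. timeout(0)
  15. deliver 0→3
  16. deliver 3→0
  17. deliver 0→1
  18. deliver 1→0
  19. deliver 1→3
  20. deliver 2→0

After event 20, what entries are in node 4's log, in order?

p

e1 propose(0,'p'): 0[coor,t=1,-]
e2 deliver 0→3: 3[part,t=1,-]
e3 deliver 3→0: ·
e4 deliver 0→1: 1[part,t=1,-]
e5 deliver 1→0: ·
e6 deliver 0→2: 2[part,t=1,-]
e7 deliver 2→0: ·
e8 deliver 0→4: 4[part,t=1,-]
e9 deliver 4→0: 0[coor,t=1,p]
e10 deliver 0→3: 3[part,t=1,p]
e11 deliver 0→2: 2[part,t=1,p]
e12 deliver 0→4: 4[part,t=1,p]
e13 deliver 0→1: 1[part,t=1,p]
e14 timeout(0): 0[coor,t=2,p]
e15 deliver 0→3: 3[part,t=2,p]
e16 deliver 3→0: ·
e17 deliver 0→1: 1[part,t=2,p]
e18 deliver 1→0: ·
e19 deliver 1→3: ·
e20 deliver 2→0: ·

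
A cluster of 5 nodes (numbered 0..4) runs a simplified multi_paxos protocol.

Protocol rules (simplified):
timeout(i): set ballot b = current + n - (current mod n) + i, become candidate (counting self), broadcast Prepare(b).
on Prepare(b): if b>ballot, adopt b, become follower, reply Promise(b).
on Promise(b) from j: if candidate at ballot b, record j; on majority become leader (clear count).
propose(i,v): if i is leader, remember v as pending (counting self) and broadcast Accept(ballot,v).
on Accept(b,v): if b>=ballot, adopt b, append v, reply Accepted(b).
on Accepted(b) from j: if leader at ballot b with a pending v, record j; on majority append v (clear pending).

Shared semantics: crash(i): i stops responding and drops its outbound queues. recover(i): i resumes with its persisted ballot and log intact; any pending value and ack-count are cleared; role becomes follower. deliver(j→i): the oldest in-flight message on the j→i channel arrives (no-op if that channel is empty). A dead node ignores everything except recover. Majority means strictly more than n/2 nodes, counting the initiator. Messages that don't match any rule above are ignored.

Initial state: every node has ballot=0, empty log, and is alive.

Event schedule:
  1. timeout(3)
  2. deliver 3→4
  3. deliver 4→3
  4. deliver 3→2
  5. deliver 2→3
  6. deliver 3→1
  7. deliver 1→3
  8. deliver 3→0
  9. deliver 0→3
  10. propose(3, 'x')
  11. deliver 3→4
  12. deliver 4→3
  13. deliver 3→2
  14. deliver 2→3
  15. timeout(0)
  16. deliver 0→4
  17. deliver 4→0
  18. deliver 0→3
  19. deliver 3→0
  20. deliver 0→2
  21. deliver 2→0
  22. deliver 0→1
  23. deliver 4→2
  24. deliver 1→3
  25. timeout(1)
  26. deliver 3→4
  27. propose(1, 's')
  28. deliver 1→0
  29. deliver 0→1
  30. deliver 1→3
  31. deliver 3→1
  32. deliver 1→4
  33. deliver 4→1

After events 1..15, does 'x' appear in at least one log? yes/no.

[1] timeout(3) → N3(cand b8 [-])
[2] deliver 3→4 → N4(foll b8 [-])
[3] deliver 4→3 → ∅
[4] deliver 3→2 → N2(foll b8 [-])
[5] deliver 2→3 → N3(lead b8 [-])
[6] deliver 3→1 → N1(foll b8 [-])
[7] deliver 1→3 → ∅
[8] deliver 3→0 → N0(foll b8 [-])
[9] deliver 0→3 → ∅
[10] propose(3,'x') → ∅
[11] deliver 3→4 → N4(foll b8 [x])
[12] deliver 4→3 → ∅
[13] deliver 3→2 → N2(foll b8 [x])
[14] deliver 2→3 → N3(lead b8 [x])
[15] timeout(0) → N0(cand b10 [-])

yes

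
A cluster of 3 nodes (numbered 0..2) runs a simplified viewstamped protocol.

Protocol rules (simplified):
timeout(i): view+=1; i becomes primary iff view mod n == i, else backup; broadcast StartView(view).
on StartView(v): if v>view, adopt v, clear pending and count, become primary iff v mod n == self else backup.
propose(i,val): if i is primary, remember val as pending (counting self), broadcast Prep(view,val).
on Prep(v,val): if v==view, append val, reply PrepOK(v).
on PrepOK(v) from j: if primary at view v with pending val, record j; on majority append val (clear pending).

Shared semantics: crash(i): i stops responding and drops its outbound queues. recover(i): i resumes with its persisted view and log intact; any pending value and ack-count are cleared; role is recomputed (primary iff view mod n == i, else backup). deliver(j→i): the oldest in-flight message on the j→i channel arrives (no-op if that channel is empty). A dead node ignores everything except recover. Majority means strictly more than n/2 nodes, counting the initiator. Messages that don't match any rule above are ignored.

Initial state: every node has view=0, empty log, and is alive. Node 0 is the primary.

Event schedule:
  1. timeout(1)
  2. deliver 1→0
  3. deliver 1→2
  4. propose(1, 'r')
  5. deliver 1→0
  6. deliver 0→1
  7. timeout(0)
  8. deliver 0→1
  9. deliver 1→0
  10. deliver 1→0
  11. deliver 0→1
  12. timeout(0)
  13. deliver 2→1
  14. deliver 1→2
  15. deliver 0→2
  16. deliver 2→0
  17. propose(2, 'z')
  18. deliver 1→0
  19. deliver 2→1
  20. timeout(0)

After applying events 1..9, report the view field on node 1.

2

e1 timeout(1): 1[prim,v=1,-]
e2 deliver 1→0: 0[back,v=1,-]
e3 deliver 1→2: 2[back,v=1,-]
e4 propose(1,'r'): ·
e5 deliver 1→0: 0[back,v=1,r]
e6 deliver 0→1: 1[prim,v=1,r]
e7 timeout(0): 0[back,v=2,r]
e8 deliver 0→1: 1[back,v=2,r]
e9 deliver 1→0: ·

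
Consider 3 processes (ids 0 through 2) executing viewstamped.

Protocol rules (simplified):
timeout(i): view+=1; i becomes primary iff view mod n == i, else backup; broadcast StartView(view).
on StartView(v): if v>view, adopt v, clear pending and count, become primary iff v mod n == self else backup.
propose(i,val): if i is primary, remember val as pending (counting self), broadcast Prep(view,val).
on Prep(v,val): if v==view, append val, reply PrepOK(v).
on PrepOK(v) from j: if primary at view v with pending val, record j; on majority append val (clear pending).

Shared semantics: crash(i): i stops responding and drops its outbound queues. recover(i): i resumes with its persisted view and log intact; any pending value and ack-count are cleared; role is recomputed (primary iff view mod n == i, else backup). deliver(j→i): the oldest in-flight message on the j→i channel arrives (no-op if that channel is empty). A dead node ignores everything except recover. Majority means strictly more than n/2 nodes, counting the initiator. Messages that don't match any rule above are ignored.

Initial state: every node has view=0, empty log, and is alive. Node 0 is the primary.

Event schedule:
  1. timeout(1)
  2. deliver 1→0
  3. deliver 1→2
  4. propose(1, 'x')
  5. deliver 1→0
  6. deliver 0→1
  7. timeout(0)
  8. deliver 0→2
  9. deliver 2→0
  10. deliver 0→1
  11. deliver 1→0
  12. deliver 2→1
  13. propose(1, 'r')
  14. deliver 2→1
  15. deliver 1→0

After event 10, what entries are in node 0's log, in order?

x

1. timeout(1):  <1:prim v1 ->
2. deliver 1→0:  <0:back v1 ->
3. deliver 1→2:  <2:back v1 ->
4. propose(1,'x'):  nop
5. deliver 1→0:  <0:back v1 x>
6. deliver 0→1:  <1:prim v1 x>
7. timeout(0):  <0:back v2 x>
8. deliver 0→2:  <2:prim v2 ->
9. deliver 2→0:  nop
10. deliver 0→1:  <1:back v2 x>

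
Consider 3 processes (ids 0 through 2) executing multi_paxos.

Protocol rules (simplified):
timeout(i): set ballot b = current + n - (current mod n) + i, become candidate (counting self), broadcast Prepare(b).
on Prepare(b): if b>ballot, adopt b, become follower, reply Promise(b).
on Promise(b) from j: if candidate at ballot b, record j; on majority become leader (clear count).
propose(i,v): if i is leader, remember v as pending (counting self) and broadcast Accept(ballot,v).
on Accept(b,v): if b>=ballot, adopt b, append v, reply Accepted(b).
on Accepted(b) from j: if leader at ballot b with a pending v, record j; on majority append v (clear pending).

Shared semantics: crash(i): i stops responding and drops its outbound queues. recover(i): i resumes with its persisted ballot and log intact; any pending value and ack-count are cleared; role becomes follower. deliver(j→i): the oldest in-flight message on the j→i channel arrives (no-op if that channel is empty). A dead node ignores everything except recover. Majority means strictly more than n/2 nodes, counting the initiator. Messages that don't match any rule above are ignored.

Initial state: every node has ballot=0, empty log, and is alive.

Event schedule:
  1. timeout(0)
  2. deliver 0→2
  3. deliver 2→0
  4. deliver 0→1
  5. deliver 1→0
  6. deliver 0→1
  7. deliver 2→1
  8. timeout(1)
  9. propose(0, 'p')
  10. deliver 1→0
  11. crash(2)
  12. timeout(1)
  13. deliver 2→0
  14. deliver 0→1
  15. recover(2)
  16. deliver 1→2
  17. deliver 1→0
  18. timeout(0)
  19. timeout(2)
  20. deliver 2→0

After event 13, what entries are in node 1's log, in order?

empty

step 1 timeout(0): 0={cand,b=3,log=-}
step 2 deliver 0→2: 2={foll,b=3,log=-}
step 3 deliver 2→0: 0={lead,b=3,log=-}
step 4 deliver 0→1: 1={foll,b=3,log=-}
step 5 deliver 1→0: —
step 6 deliver 0→1: —
step 7 deliver 2→1: —
step 8 timeout(1): 1={cand,b=7,log=-}
step 9 propose(0,'p'): —
step 10 deliver 1→0: 0={foll,b=7,log=-}
step 11 crash(2): 2={✗foll,b=3,log=-}
step 12 timeout(1): 1={cand,b=10,log=-}
step 13 deliver 2→0: —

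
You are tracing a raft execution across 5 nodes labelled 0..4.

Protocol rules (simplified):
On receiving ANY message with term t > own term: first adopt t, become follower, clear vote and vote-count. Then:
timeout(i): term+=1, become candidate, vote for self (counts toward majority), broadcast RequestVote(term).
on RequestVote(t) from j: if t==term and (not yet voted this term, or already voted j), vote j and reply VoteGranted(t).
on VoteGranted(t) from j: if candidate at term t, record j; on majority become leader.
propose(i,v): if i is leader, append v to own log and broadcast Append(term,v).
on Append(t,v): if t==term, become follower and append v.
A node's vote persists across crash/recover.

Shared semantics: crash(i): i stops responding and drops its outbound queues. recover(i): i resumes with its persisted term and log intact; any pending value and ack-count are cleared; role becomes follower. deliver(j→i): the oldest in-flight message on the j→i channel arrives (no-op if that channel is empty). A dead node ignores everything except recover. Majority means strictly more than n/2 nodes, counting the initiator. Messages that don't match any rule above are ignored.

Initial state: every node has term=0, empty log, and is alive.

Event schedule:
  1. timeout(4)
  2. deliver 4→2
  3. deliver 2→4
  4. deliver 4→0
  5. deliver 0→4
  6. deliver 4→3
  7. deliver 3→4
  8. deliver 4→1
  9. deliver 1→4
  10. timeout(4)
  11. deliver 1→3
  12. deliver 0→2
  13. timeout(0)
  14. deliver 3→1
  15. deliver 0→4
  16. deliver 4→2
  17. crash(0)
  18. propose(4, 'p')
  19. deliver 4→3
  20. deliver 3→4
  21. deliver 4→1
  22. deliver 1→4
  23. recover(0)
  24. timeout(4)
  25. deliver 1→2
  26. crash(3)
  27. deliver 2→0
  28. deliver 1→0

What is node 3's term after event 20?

[1] timeout(4) → N4(cand t1 [-])
[2] deliver 4→2 → N2(foll t1 [-])
[3] deliver 2→4 → ∅
[4] deliver 4→0 → N0(foll t1 [-])
[5] deliver 0→4 → N4(lead t1 [-])
[6] deliver 4→3 → N3(foll t1 [-])
[7] deliver 3→4 → ∅
[8] deliver 4→1 → N1(foll t1 [-])
[9] deliver 1→4 → ∅
[10] timeout(4) → N4(cand t2 [-])
[11] deliver 1→3 → ∅
[12] deliver 0→2 → ∅
[13] timeout(0) → N0(cand t2 [-])
[14] deliver 3→1 → ∅
[15] deliver 0→4 → ∅
[16] deliver 4→2 → N2(foll t2 [-])
[17] crash(0) → N0(✗cand t2 [-])
[18] propose(4,'p') → ∅
[19] deliver 4→3 → N3(foll t2 [-])
[20] deliver 3→4 → ∅

2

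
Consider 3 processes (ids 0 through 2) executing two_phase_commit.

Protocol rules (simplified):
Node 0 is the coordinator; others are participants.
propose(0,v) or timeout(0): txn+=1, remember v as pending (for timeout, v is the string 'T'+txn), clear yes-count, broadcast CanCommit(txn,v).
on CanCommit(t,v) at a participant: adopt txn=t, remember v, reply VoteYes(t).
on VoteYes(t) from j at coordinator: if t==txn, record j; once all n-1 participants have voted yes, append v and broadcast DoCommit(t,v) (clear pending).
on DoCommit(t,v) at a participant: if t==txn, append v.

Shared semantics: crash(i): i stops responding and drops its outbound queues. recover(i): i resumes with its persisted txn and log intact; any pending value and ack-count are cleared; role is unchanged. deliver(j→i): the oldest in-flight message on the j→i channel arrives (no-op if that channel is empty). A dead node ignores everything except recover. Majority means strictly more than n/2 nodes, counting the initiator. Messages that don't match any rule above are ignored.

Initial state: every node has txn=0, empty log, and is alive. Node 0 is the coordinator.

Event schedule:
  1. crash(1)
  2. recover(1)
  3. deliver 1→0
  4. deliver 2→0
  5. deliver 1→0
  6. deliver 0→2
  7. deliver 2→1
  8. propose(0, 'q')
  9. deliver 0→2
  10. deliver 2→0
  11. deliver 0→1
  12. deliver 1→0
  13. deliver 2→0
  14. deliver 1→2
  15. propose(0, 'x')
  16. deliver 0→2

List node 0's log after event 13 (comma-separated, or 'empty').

step 1 crash(1): 1={✗part,t=0,log=-}
step 2 recover(1): 1={part,t=0,log=-}
step 3 deliver 1→0: —
step 4 deliver 2→0: —
step 5 deliver 1→0: —
step 6 deliver 0→2: —
step 7 deliver 2→1: —
step 8 propose(0,'q'): 0={coor,t=1,log=-}
step 9 deliver 0→2: 2={part,t=1,log=-}
step 10 deliver 2→0: —
step 11 deliver 0→1: 1={part,t=1,log=-}
step 12 deliver 1→0: 0={coor,t=1,log=q}
step 13 deliver 2→0: —

q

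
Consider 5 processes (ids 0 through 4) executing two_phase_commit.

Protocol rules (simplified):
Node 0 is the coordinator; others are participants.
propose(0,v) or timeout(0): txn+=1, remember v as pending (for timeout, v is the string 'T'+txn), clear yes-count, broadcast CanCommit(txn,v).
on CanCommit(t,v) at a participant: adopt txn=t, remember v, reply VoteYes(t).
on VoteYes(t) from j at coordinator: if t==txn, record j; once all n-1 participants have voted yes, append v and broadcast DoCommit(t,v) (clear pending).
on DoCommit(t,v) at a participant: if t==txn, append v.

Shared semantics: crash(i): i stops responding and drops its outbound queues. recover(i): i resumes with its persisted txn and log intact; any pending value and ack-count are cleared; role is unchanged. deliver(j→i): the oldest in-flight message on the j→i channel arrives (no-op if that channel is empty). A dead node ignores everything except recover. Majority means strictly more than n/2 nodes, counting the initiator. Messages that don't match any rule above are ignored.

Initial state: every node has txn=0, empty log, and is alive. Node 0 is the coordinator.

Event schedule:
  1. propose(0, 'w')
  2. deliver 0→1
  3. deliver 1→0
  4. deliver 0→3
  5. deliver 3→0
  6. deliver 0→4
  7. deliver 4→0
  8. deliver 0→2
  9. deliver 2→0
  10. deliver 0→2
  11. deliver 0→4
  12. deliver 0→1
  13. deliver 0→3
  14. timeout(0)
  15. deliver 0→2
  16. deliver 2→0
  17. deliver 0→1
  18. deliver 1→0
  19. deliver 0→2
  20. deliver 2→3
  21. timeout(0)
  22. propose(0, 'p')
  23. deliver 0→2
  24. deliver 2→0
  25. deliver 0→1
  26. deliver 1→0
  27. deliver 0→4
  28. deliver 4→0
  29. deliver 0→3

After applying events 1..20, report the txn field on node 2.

1. propose(0,'w'):  <0:coor t1 ->
2. deliver 0→1:  <1:part t1 ->
3. deliver 1→0:  nop
4. deliver 0→3:  <3:part t1 ->
5. deliver 3→0:  nop
6. deliver 0→4:  <4:part t1 ->
7. deliver 4→0:  nop
8. deliver 0→2:  <2:part t1 ->
9. deliver 2→0:  <0:coor t1 w>
10. deliver 0→2:  <2:part t1 w>
11. deliver 0→4:  <4:part t1 w>
12. deliver 0→1:  <1:part t1 w>
13. deliver 0→3:  <3:part t1 w>
14. timeout(0):  <0:coor t2 w>
15. deliver 0→2:  <2:part t2 w>
16. deliver 2→0:  nop
17. deliver 0→1:  <1:part t2 w>
18. deliver 1→0:  nop
19. deliver 0→2:  nop
20. deliver 2→3:  nop

2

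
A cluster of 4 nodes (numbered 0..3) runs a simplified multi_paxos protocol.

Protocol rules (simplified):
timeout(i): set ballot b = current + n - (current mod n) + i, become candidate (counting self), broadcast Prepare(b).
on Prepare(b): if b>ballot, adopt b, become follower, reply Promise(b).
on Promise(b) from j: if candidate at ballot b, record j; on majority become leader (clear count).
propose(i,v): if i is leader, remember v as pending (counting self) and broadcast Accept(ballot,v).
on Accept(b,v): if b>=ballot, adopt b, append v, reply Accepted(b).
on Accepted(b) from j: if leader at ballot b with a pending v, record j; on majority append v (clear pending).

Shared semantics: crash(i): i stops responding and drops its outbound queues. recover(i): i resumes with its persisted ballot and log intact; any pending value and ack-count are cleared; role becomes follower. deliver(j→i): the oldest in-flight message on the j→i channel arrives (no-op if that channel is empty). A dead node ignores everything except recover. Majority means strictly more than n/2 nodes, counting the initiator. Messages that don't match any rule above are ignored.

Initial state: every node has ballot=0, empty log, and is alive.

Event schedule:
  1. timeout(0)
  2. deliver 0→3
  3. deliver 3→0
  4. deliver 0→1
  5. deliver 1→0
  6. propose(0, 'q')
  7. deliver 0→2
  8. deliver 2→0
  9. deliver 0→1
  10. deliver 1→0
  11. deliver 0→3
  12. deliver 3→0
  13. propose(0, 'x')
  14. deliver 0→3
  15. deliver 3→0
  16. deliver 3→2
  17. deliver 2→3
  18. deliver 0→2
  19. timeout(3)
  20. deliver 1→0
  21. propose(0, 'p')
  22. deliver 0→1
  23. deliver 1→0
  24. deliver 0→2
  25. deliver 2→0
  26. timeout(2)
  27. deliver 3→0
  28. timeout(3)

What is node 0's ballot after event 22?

4

step 1 timeout(0): 0={cand,b=4,log=-}
step 2 deliver 0→3: 3={foll,b=4,log=-}
step 3 deliver 3→0: —
step 4 deliver 0→1: 1={foll,b=4,log=-}
step 5 deliver 1→0: 0={lead,b=4,log=-}
step 6 propose(0,'q'): —
step 7 deliver 0→2: 2={foll,b=4,log=-}
step 8 deliver 2→0: —
step 9 deliver 0→1: 1={foll,b=4,log=q}
step 10 deliver 1→0: —
step 11 deliver 0→3: 3={foll,b=4,log=q}
step 12 deliver 3→0: 0={lead,b=4,log=q}
step 13 propose(0,'x'): —
step 14 deliver 0→3: 3={foll,b=4,log=q,x}
step 15 deliver 3→0: —
step 16 deliver 3→2: —
step 17 deliver 2→3: —
step 18 deliver 0→2: 2={foll,b=4,log=q}
step 19 timeout(3): 3={cand,b=11,log=q,x}
step 20 deliver 1→0: —
step 21 propose(0,'p'): —
step 22 deliver 0→1: 1={foll,b=4,log=q,x}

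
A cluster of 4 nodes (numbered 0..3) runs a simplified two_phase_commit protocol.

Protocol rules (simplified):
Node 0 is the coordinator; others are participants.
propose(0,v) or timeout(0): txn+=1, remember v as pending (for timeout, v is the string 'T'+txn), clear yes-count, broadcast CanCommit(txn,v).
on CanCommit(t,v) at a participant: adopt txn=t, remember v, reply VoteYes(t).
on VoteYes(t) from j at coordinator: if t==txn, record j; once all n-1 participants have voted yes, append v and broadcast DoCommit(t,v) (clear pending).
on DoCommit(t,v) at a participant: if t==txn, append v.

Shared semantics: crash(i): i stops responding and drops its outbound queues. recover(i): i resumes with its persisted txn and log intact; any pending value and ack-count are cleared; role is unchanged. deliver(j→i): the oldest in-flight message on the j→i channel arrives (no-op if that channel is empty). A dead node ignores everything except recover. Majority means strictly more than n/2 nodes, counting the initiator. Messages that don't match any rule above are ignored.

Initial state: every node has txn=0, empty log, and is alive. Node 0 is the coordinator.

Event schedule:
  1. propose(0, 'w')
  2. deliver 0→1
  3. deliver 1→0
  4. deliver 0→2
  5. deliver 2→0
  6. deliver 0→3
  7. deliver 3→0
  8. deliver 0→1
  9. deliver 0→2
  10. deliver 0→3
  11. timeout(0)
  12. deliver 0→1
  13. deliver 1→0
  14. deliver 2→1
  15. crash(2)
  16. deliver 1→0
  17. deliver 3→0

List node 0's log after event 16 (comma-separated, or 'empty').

1. propose(0,'w'):  <0:coor t1 ->
2. deliver 0→1:  <1:part t1 ->
3. deliver 1→0:  nop
4. deliver 0→2:  <2:part t1 ->
5. deliver 2→0:  nop
6. deliver 0→3:  <3:part t1 ->
7. deliver 3→0:  <0:coor t1 w>
8. deliver 0→1:  <1:part t1 w>
9. deliver 0→2:  <2:part t1 w>
10. deliver 0→3:  <3:part t1 w>
11. timeout(0):  <0:coor t2 w>
12. deliver 0→1:  <1:part t2 w>
13. deliver 1→0:  nop
14. deliver 2→1:  nop
15. crash(2):  <2:✗part t1 w>
16. deliver 1→0:  nop

w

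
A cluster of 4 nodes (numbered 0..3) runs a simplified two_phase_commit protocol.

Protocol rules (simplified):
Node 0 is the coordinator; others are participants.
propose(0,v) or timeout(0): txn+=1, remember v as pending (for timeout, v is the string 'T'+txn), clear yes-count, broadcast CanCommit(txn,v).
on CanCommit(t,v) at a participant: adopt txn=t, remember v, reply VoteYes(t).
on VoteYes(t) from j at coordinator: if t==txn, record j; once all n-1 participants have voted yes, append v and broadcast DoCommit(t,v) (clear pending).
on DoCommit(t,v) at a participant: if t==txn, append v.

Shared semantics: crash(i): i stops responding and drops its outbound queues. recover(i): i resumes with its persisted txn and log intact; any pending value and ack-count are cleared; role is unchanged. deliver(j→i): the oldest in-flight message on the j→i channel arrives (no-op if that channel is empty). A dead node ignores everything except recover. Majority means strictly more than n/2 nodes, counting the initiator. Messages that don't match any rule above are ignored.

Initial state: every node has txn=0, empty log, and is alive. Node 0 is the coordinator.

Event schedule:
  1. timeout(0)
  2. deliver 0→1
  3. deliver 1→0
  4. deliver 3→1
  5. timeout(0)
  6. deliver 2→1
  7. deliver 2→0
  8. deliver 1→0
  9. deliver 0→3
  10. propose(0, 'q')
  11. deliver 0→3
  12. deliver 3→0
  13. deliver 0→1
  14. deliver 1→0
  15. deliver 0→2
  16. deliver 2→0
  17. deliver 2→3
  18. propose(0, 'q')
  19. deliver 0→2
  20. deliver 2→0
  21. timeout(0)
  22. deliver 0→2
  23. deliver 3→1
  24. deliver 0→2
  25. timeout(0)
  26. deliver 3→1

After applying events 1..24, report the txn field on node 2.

e1 timeout(0): 0[coor,t=1,-]
e2 deliver 0→1: 1[part,t=1,-]
e3 deliver 1→0: ·
e4 deliver 3→1: ·
e5 timeout(0): 0[coor,t=2,-]
e6 deliver 2→1: ·
e7 deliver 2→0: ·
e8 deliver 1→0: ·
e9 deliver 0→3: 3[part,t=1,-]
e10 propose(0,'q'): 0[coor,t=3,-]
e11 deliver 0→3: 3[part,t=2,-]
e12 deliver 3→0: ·
e13 deliver 0→1: 1[part,t=2,-]
e14 deliver 1→0: ·
e15 deliver 0→2: 2[part,t=1,-]
e16 deliver 2→0: ·
e17 deliver 2→3: ·
e18 propose(0,'q'): 0[coor,t=4,-]
e19 deliver 0→2: 2[part,t=2,-]
e20 deliver 2→0: ·
e21 timeout(0): 0[coor,t=5,-]
e22 deliver 0→2: 2[part,t=3,-]
e23 deliver 3→1: ·
e24 deliver 0→2: 2[part,t=4,-]

4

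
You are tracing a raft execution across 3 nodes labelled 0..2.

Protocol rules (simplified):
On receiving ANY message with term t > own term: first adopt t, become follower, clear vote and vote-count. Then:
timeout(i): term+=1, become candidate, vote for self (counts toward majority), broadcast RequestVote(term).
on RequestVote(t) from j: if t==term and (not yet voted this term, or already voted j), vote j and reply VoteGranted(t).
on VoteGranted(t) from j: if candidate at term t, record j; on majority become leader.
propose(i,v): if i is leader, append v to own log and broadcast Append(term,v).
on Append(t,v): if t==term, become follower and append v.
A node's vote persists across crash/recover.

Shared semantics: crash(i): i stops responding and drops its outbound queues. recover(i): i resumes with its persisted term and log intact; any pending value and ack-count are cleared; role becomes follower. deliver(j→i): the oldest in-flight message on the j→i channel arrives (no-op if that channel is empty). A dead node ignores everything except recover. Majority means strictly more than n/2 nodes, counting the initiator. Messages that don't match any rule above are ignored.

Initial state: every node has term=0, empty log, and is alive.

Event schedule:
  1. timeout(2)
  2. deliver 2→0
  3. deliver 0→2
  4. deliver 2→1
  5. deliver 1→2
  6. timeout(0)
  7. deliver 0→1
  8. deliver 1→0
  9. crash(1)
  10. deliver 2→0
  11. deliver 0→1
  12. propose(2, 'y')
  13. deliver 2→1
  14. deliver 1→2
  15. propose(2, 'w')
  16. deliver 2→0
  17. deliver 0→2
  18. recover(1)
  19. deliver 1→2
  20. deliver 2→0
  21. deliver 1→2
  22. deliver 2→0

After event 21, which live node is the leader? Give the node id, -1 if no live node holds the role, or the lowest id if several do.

[1] timeout(2) → N2(cand t1 [-])
[2] deliver 2→0 → N0(foll t1 [-])
[3] deliver 0→2 → N2(lead t1 [-])
[4] deliver 2→1 → N1(foll t1 [-])
[5] deliver 1→2 → ∅
[6] timeout(0) → N0(cand t2 [-])
[7] deliver 0→1 → N1(foll t2 [-])
[8] deliver 1→0 → N0(lead t2 [-])
[9] crash(1) → N1(✗foll t2 [-])
[10] deliver 2→0 → ∅
[11] deliver 0→1 → ∅
[12] propose(2,'y') → N2(lead t1 [y])
[13] deliver 2→1 → ∅
[14] deliver 1→2 → ∅
[15] propose(2,'w') → N2(lead t1 [y,w])
[16] deliver 2→0 → ∅
[17] deliver 0→2 → N2(foll t2 [y,w])
[18] recover(1) → N1(foll t2 [-])
[19] deliver 1→2 → ∅
[20] deliver 2→0 → ∅
[21] deliver 1→2 → ∅

0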